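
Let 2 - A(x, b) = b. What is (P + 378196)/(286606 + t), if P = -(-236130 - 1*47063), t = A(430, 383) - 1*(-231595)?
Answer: 661389/517820 ≈ 1.2773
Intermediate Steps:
A(x, b) = 2 - b
t = 231214 (t = (2 - 1*383) - 1*(-231595) = (2 - 383) + 231595 = -381 + 231595 = 231214)
P = 283193 (P = -(-236130 - 47063) = -1*(-283193) = 283193)
(P + 378196)/(286606 + t) = (283193 + 378196)/(286606 + 231214) = 661389/517820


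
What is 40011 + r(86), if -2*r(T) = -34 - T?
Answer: 40071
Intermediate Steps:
r(T) = 17 + T/2 (r(T) = -(-34 - T)/2 = 17 + T/2)
40011 + r(86) = 40011 + (17 + (½)*86) = 40011 + (17 + 43) = 40011 + 60 = 40071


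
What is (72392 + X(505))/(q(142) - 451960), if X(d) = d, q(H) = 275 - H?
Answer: -24299/150609 ≈ -0.16134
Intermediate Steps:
(72392 + X(505))/(q(142) - 451960) = (72392 + 505)/((275 - 1*142) - 451960) = 72897/((275 - 142) - 451960) = 72897/(133 - 451960) = 72897/(-451827) = 72897*(-1/451827) = -24299/150609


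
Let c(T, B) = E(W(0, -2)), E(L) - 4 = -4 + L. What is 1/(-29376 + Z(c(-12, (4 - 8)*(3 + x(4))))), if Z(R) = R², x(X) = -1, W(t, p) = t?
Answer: -1/29376 ≈ -3.4041e-5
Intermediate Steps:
E(L) = L (E(L) = 4 + (-4 + L) = L)
c(T, B) = 0
1/(-29376 + Z(c(-12, (4 - 8)*(3 + x(4))))) = 1/(-29376 + 0²) = 1/(-29376 + 0) = 1/(-29376) = -1/29376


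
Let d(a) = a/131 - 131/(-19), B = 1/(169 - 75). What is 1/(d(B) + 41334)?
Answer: 233966/9672363797 ≈ 2.4189e-5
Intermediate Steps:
B = 1/94 ≈ 0.010638
d(a) = 131/19 + a/131 (d(a) = a*(1/131) - 131*(-1/19) = a/131 + 131/19 = 131/19 + a/131)
1/(d(B) + 41334) = 1/((131/19 + (1/131)*(1/94)) + 41334) = 1/((131/19 + 1/12314) + 41334) = 1/(1613153/233966 + 41334) = 1/(9672363797/233966) = 233966/9672363797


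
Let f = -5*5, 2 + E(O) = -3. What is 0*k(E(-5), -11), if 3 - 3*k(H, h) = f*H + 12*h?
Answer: 0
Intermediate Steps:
E(O) = -5 (E(O) = -2 - 3 = -5)
f = -25
k(H, h) = 1 - 4*h + 25*H/3 (k(H, h) = 1 - (-25*H + 12*h)/3 = 1 + (-4*h + 25*H/3) = 1 - 4*h + 25*H/3)
0*k(E(-5), -11) = 0*(1 - 4*(-11) + (25/3)*(-5)) = 0*(1 + 44 - 125/3) = 0*(10/3) = 0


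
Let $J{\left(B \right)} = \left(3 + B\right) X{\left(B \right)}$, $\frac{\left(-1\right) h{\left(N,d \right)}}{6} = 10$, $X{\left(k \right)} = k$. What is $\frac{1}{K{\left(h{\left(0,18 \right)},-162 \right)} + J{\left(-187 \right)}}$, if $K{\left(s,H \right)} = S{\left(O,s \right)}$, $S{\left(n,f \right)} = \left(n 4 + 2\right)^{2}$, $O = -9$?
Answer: $\frac{1}{35564} \approx 2.8118 \cdot 10^{-5}$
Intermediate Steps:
$h{\left(N,d \right)} = -60$ ($h{\left(N,d \right)} = \left(-6\right) 10 = -60$)
$S{\left(n,f \right)} = \left(2 + 4 n\right)^{2}$ ($S{\left(n,f \right)} = \left(4 n + 2\right)^{2} = \left(2 + 4 n\right)^{2}$)
$J{\left(B \right)} = B \left(3 + B\right)$ ($J{\left(B \right)} = \left(3 + B\right) B = B \left(3 + B\right)$)
$K{\left(s,H \right)} = 1156$ ($K{\left(s,H \right)} = 4 \left(1 + 2 \left(-9\right)\right)^{2} = 4 \left(1 - 18\right)^{2} = 4 \left(-17\right)^{2} = 4 \cdot 289 = 1156$)
$\frac{1}{K{\left(h{\left(0,18 \right)},-162 \right)} + J{\left(-187 \right)}} = \frac{1}{1156 - 187 \left(3 - 187\right)} = \frac{1}{1156 - -34408} = \frac{1}{1156 + 34408} = \frac{1}{35564}$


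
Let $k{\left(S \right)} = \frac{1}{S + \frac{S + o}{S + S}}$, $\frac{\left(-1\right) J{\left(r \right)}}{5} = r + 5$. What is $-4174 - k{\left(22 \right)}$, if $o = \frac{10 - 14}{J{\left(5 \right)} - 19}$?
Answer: $- \frac{142572836}{34157} \approx -4174.0$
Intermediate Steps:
$J{\left(r \right)} = -25 - 5 r$ ($J{\left(r \right)} = - 5 \left(r + 5\right) = - 5 \left(5 + r\right) = -25 - 5 r$)
$o = \frac{4}{69}$ ($o = \frac{10 - 14}{\left(-25 - 25\right) - 19} = - \frac{4}{\left(-25 - 25\right) - 19} = - \frac{4}{-50 - 19} = - \frac{4}{-69} = \left(-4\right) \left(- \frac{1}{69}\right) = \frac{4}{69} \approx 0.057971$)
$k{\left(S \right)} = \frac{1}{S + \frac{\frac{4}{69} + S}{2 S}}$ ($k{\left(S \right)} = \frac{1}{S + \frac{S + \frac{4}{69}}{S + S}} = \frac{1}{S + \frac{\frac{4}{69} + S}{2 S}}$)
$-4174 - k{\left(22 \right)} = -4174 - 138 \cdot 22 \frac{1}{4 + 69 \cdot 22 + 138 \cdot 22^{2}} = -4174 - 138 \cdot 22 \frac{1}{4 + 1518 + 138 \cdot 484} = -4174 - 138 \cdot 22 \frac{1}{4 + 1518 + 66792} = -4174 - 138 \cdot 22 \cdot \frac{1}{68314} = -4174 - \frac{1518}{34157} = - \frac{142572836}{34157}$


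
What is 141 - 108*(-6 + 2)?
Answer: 573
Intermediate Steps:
141 - 108*(-6 + 2) = 141 - 108*(-4) = 141 - 27*(-16) = 141 + 432 = 573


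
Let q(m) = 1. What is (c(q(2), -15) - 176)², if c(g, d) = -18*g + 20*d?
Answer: 244036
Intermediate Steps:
(c(q(2), -15) - 176)² = ((-18*1 + 20*(-15)) - 176)² = ((-18 - 300) - 176)² = (-318 - 176)² = (-494)² = 244036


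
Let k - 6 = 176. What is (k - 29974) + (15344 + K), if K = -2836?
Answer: -17284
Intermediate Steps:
k = 182 (k = 6 + 176 = 182)
(k - 29974) + (15344 + K) = (182 - 29974) + (15344 - 2836) = -29792 + 12508 = -17284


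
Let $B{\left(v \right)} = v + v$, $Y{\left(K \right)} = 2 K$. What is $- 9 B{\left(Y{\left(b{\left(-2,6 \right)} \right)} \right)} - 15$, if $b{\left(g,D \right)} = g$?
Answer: $57$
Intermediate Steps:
$B{\left(v \right)} = 2 v$
$- 9 B{\left(Y{\left(b{\left(-2,6 \right)} \right)} \right)} - 15 = - 9 \cdot 2 \cdot 2 \left(-2\right) - 15 = - 9 \cdot 2 \left(-4\right) - 15 = \left(-9\right) \left(-8\right) - 15 = 72 - 15 = 57$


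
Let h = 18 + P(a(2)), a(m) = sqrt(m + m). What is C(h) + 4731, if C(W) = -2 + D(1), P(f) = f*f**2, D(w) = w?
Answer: 4730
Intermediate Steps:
a(m) = sqrt(2)*sqrt(m) (a(m) = sqrt(2*m) = sqrt(2)*sqrt(m))
P(f) = f**3
h = 26 (h = 18 + (sqrt(2)*sqrt(2))**3 = 18 + 2**3 = 18 + 8 = 26)
C(W) = -1 (C(W) = -2 + 1 = -1)
C(h) + 4731 = -1 + 4731 = 4730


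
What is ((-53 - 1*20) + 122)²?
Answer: 2401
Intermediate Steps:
((-53 - 1*20) + 122)² = ((-53 - 20) + 122)² = (-73 + 122)² = 49² = 2401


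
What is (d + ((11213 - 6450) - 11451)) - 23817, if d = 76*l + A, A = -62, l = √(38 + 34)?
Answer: -30567 + 456*√2 ≈ -29922.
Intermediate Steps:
l = 6*√2 (l = √72 = 6*√2 ≈ 8.4853)
d = -62 + 456*√2 (d = 76*(6*√2) - 62 = 456*√2 - 62 = -62 + 456*√2 ≈ 582.88)
(d + ((11213 - 6450) - 11451)) - 23817 = ((-62 + 456*√2) + ((11213 - 6450) - 11451)) - 23817 = ((-62 + 456*√2) + (4763 - 11451)) - 23817 = ((-62 + 456*√2) - 6688) - 23817 = (-6750 + 456*√2) - 23817 = -30567 + 456*√2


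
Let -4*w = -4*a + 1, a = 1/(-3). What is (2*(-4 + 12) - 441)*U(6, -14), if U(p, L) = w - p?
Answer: 33575/12 ≈ 2797.9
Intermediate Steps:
a = -1/3 ≈ -0.33333
w = -7/12 (w = -(-4*(-1/3) + 1)/4 = -(4/3 + 1)/4 = -1/4*7/3 = -7/12 ≈ -0.58333)
U(p, L) = -7/12 - p
(2*(-4 + 12) - 441)*U(6, -14) = (2*(-4 + 12) - 441)*(-7/12 - 1*6) = (2*8 - 441)*(-7/12 - 6) = (16 - 441)*(-79/12) = -425*(-79/12) = 33575/12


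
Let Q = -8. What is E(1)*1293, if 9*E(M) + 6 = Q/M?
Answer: -6034/3 ≈ -2011.3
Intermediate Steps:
E(M) = -⅔ - 8/(9*M) (E(M) = -⅔ + (-8/M)/9 = -⅔ - 8/(9*M))
E(1)*1293 = ((2/9)*(-4 - 3*1)/1)*1293 = ((2/9)*1*(-4 - 3))*1293 = ((2/9)*1*(-7))*1293 = -14/9*1293 = -6034/3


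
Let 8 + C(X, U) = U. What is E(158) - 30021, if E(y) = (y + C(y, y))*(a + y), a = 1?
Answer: 18951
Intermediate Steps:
C(X, U) = -8 + U
E(y) = (1 + y)*(-8 + 2*y) (E(y) = (y + (-8 + y))*(1 + y) = (-8 + 2*y)*(1 + y) = (1 + y)*(-8 + 2*y))
E(158) - 30021 = (-8 - 6*158 + 2*158**2) - 30021 = (-8 - 948 + 2*24964) - 30021 = (-8 - 948 + 49928) - 30021 = 48972 - 30021 = 18951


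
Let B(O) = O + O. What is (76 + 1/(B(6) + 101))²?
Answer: 73770921/12769 ≈ 5777.3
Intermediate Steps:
B(O) = 2*O
(76 + 1/(B(6) + 101))² = (76 + 1/(2*6 + 101))² = (76 + 1/(12 + 101))² = (76 + 1/113)² = (8589/113)² = 73770921/12769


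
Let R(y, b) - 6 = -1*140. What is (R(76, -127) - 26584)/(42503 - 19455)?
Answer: -13359/11524 ≈ -1.1592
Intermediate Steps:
R(y, b) = -134 (R(y, b) = 6 - 1*140 = 6 - 140 = -134)
(R(76, -127) - 26584)/(42503 - 19455) = (-134 - 26584)/(42503 - 19455) = -26718/23048 = -26718*1/23048 = -13359/11524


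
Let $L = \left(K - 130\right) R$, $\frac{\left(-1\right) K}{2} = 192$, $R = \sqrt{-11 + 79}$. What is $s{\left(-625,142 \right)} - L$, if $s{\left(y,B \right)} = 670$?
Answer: $670 + 1028 \sqrt{17} \approx 4908.6$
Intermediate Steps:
$R = 2 \sqrt{17}$ ($R = \sqrt{68} = 2 \sqrt{17} \approx 8.2462$)
$K = -384$ ($K = \left(-2\right) 192 = -384$)
$L = - 1028 \sqrt{17}$ ($L = \left(-384 - 130\right) 2 \sqrt{17} = - 514 \cdot 2 \sqrt{17} = - 1028 \sqrt{17} \approx -4238.6$)
$s{\left(-625,142 \right)} - L = 670 - - 1028 \sqrt{17} = 670 + 1028 \sqrt{17}$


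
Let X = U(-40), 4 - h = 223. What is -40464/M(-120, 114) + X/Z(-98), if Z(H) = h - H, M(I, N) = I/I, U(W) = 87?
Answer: -4896231/121 ≈ -40465.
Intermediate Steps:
h = -219 (h = 4 - 1*223 = 4 - 223 = -219)
M(I, N) = 1
X = 87
Z(H) = -219 - H
-40464/M(-120, 114) + X/Z(-98) = -40464/1 + 87/(-219 - 1*(-98)) = -40464*1 + 87/(-219 + 98) = -40464 + 87/(-121) = -40464 + 87*(-1/121) = -40464 - 87/121 = -4896231/121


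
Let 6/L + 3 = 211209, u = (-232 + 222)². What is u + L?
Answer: 3520101/35201 ≈ 100.00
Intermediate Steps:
u = 100 (u = (-10)² = 100)
L = 1/35201 (L = 6/(-3 + 211209) = 6/211206 = 6*(1/211206) = 1/35201 ≈ 2.8408e-5)
u + L = 100 + 1/35201 = 3520101/35201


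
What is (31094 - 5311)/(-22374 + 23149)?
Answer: 25783/775 ≈ 33.268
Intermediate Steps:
(31094 - 5311)/(-22374 + 23149) = 25783/775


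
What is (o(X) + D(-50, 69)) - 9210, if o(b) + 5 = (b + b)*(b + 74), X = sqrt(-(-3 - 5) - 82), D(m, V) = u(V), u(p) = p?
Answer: -9294 + 148*I*sqrt(74) ≈ -9294.0 + 1273.1*I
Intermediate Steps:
D(m, V) = V
X = I*sqrt(74) (X = sqrt(-1*(-8) - 82) = sqrt(8 - 82) = sqrt(-74) = I*sqrt(74) ≈ 8.6023*I)
o(b) = -5 + 2*b*(74 + b) (o(b) = -5 + (b + b)*(b + 74) = -5 + (2*b)*(74 + b) = -5 + 2*b*(74 + b))
(o(X) + D(-50, 69)) - 9210 = ((-5 + 2*(I*sqrt(74))**2 + 148*(I*sqrt(74))) + 69) - 9210 = ((-5 + 2*(-74) + 148*I*sqrt(74)) + 69) - 9210 = ((-5 - 148 + 148*I*sqrt(74)) + 69) - 9210 = ((-153 + 148*I*sqrt(74)) + 69) - 9210 = (-84 + 148*I*sqrt(74)) - 9210 = -9294 + 148*I*sqrt(74)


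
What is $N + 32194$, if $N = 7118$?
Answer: $39312$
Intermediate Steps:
$N + 32194 = 7118 + 32194 = 39312$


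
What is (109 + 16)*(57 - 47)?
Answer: 1250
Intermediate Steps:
(109 + 16)*(57 - 47) = 125*10 = 1250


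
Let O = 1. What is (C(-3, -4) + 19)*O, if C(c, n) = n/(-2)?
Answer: 21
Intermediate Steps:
C(c, n) = -n/2 (C(c, n) = n*(-½) = -n/2)
(C(-3, -4) + 19)*O = (-½*(-4) + 19)*1 = (2 + 19)*1 = 21*1 = 21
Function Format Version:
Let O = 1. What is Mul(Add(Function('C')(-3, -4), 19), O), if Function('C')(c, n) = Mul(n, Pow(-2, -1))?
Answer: 21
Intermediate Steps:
Function('C')(c, n) = Mul(Rational(-1, 2), n) (Function('C')(c, n) = Mul(n, Rational(-1, 2)) = Mul(Rational(-1, 2), n))
Mul(Add(Function('C')(-3, -4), 19), O) = Mul(Add(Mul(Rational(-1, 2), -4), 19), 1) = Mul(Add(2, 19), 1) = Mul(21, 1) = 21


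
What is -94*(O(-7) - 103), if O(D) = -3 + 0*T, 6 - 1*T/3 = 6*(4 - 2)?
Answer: 9964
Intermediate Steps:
T = -18 (T = 18 - 18*(4 - 2) = 18 - 18*2 = 18 - 3*12 = 18 - 36 = -18)
O(D) = -3 (O(D) = -3 + 0*(-18) = -3 + 0 = -3)
-94*(O(-7) - 103) = -94*(-3 - 103) = -94*(-106) = 9964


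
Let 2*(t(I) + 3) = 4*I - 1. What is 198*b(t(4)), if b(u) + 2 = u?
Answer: 495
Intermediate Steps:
t(I) = -7/2 + 2*I (t(I) = -3 + (4*I - 1)/2 = -3 + (-1 + 4*I)/2 = -3 + (-½ + 2*I) = -7/2 + 2*I)
b(u) = -2 + u
198*b(t(4)) = 198*(-2 + (-7/2 + 2*4)) = 198*(-2 + (-7/2 + 8)) = 198*(-2 + 9/2) = 198*(5/2) = 495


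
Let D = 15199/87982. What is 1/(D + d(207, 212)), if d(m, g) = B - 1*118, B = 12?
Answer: -87982/9310893 ≈ -0.0094494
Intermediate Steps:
d(m, g) = -106 (d(m, g) = 12 - 1*118 = 12 - 118 = -106)
D = 15199/87982 (D = 15199*(1/87982) = 15199/87982 ≈ 0.17275)
1/(D + d(207, 212)) = 1/(15199/87982 - 106) = 1/(-9310893/87982) = -87982/9310893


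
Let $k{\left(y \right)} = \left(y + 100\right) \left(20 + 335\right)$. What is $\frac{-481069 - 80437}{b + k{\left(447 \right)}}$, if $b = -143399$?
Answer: $- \frac{280753}{25393} \approx -11.056$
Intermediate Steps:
$k{\left(y \right)} = 35500 + 355 y$ ($k{\left(y \right)} = \left(100 + y\right) 355 = 35500 + 355 y$)
$\frac{-481069 - 80437}{b + k{\left(447 \right)}} = \frac{-481069 - 80437}{-143399 + \left(35500 + 355 \cdot 447\right)} = - \frac{561506}{-143399 + \left(35500 + 158685\right)} = - \frac{561506}{-143399 + 194185} = - \frac{561506}{50786} = \left(-561506\right) \frac{1}{50786} = - \frac{280753}{25393}$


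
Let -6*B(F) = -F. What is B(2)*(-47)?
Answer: -47/3 ≈ -15.667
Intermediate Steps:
B(F) = F/6 (B(F) = -(-1)*F/6 = F/6)
B(2)*(-47) = ((⅙)*2)*(-47) = (⅓)*(-47) = -47/3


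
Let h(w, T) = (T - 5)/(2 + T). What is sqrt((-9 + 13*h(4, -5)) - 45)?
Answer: 4*I*sqrt(6)/3 ≈ 3.266*I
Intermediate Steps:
h(w, T) = (-5 + T)/(2 + T)
sqrt((-9 + 13*h(4, -5)) - 45) = sqrt((-9 + 13*((-5 - 5)/(2 - 5))) - 45) = sqrt((-9 + 13*(-10/(-3))) - 45) = sqrt((-9 + 13*(-1/3*(-10))) - 45) = sqrt((-9 + 13*(10/3)) - 45) = sqrt((-9 + 130/3) - 45) = sqrt(103/3 - 45) = sqrt(-32/3) = 4*I*sqrt(6)/3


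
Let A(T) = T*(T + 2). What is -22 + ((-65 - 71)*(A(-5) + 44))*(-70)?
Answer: 561658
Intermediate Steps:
A(T) = T*(2 + T)
-22 + ((-65 - 71)*(A(-5) + 44))*(-70) = -22 + ((-65 - 71)*(-5*(2 - 5) + 44))*(-70) = -22 - 136*(-5*(-3) + 44)*(-70) = -22 - 136*(15 + 44)*(-70) = -22 - 136*59*(-70) = -22 - 8024*(-70) = -22 + 561680 = 561658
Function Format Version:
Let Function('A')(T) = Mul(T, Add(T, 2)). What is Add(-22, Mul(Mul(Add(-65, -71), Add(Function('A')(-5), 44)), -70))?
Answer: 561658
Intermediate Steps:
Function('A')(T) = Mul(T, Add(2, T))
Add(-22, Mul(Mul(Add(-65, -71), Add(Function('A')(-5), 44)), -70)) = Add(-22, Mul(Mul(Add(-65, -71), Add(Mul(-5, Add(2, -5)), 44)), -70)) = Add(-22, Mul(Mul(-136, Add(Mul(-5, -3), 44)), -70)) = Add(-22, Mul(Mul(-136, Add(15, 44)), -70)) = Add(-22, Mul(Mul(-136, 59), -70)) = Add(-22, Mul(-8024, -70)) = Add(-22, 561680) = 561658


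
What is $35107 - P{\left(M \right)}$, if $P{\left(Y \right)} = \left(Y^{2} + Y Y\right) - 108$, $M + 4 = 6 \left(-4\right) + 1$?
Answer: $33757$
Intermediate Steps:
$M = -27$ ($M = -4 + \left(6 \left(-4\right) + 1\right) = -4 + \left(-24 + 1\right) = -4 - 23 = -27$)
$P{\left(Y \right)} = -108 + 2 Y^{2}$ ($P{\left(Y \right)} = \left(Y^{2} + Y^{2}\right) - 108 = 2 Y^{2} - 108 = -108 + 2 Y^{2}$)
$35107 - P{\left(M \right)} = 35107 - \left(-108 + 2 \left(-27\right)^{2}\right) = 35107 - \left(-108 + 2 \cdot 729\right) = 35107 - \left(-108 + 1458\right) = 35107 - 1350 = 33757$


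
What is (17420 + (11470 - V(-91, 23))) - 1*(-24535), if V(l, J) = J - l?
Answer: 53311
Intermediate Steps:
(17420 + (11470 - V(-91, 23))) - 1*(-24535) = (17420 + (11470 - (23 - 1*(-91)))) - 1*(-24535) = (17420 + (11470 - (23 + 91))) + 24535 = (17420 + (11470 - 1*114)) + 24535 = (17420 + (11470 - 114)) + 24535 = (17420 + 11356) + 24535 = 28776 + 24535 = 53311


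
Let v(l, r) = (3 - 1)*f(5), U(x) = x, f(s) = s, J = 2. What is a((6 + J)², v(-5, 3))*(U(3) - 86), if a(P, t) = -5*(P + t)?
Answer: 30710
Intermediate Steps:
v(l, r) = 10 (v(l, r) = (3 - 1)*5 = 2*5 = 10)
a(P, t) = -5*P - 5*t
a((6 + J)², v(-5, 3))*(U(3) - 86) = (-5*(6 + 2)² - 5*10)*(3 - 86) = (-5*8² - 50)*(-83) = (-5*64 - 50)*(-83) = (-320 - 50)*(-83) = -370*(-83) = 30710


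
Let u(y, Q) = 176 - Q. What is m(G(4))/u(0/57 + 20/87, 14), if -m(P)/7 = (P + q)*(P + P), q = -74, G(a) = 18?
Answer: 784/9 ≈ 87.111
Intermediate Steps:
m(P) = -14*P*(-74 + P) (m(P) = -7*(P - 74)*(P + P) = -7*(-74 + P)*2*P = -14*P*(-74 + P))
m(G(4))/u(0/57 + 20/87, 14) = (14*18*(74 - 1*18))/(176 - 1*14) = (14*18*(74 - 18))/(176 - 14) = (14*18*56)/162 = 14112*(1/162) = 784/9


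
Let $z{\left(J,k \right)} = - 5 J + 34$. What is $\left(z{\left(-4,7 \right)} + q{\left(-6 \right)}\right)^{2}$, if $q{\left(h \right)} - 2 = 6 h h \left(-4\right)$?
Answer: $652864$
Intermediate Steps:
$q{\left(h \right)} = 2 - 24 h^{2}$ ($q{\left(h \right)} = 2 + 6 h h \left(-4\right) = 2 + 6 h^{2} \left(-4\right) = 2 - 24 h^{2}$)
$z{\left(J,k \right)} = 34 - 5 J$
$\left(z{\left(-4,7 \right)} + q{\left(-6 \right)}\right)^{2} = \left(\left(34 - -20\right) + \left(2 - 24 \left(-6\right)^{2}\right)\right)^{2} = \left(\left(34 + 20\right) + \left(2 - 864\right)\right)^{2} = \left(54 + \left(2 - 864\right)\right)^{2} = \left(54 - 862\right)^{2} = \left(-808\right)^{2} = 652864$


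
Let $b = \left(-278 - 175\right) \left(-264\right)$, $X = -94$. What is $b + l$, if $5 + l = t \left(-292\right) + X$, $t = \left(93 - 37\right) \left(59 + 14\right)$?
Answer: $-1074203$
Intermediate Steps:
$t = 4088$ ($t = 56 \cdot 73 = 4088$)
$b = 119592$ ($b = \left(-453\right) \left(-264\right) = 119592$)
$l = -1193795$ ($l = -5 + \left(4088 \left(-292\right) - 94\right) = -5 - 1193790 = -1193795$)
$b + l = 119592 - 1193795 = -1074203$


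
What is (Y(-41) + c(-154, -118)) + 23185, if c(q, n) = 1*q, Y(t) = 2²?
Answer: 23035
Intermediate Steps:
Y(t) = 4
c(q, n) = q
(Y(-41) + c(-154, -118)) + 23185 = (4 - 154) + 23185 = -150 + 23185 = 23035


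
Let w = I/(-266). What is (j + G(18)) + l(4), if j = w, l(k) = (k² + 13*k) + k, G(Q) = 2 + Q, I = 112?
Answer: 1740/19 ≈ 91.579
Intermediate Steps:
w = -8/19 (w = 112/(-266) = 112*(-1/266) = -8/19 ≈ -0.42105)
l(k) = k² + 14*k
j = -8/19 ≈ -0.42105
(j + G(18)) + l(4) = (-8/19 + (2 + 18)) + 4*(14 + 4) = (-8/19 + 20) + 4*18 = 372/19 + 72 = 1740/19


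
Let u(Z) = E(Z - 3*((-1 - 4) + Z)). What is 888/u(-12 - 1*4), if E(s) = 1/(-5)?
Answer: -4440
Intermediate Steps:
E(s) = -⅕
u(Z) = -⅕
888/u(-12 - 1*4) = 888/(-⅕) = 888*(-5) = -4440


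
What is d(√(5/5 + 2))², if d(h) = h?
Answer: 3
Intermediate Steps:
d(√(5/5 + 2))² = (√(5/5 + 2))² = (√(5*(⅕) + 2))² = (√(1 + 2))² = (√3)² = 3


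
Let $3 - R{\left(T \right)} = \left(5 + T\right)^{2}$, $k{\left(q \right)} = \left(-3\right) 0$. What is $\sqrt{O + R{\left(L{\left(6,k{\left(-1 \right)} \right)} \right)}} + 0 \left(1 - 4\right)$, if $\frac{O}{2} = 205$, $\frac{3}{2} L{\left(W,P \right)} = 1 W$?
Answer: $2 \sqrt{83} \approx 18.221$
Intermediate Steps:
$k{\left(q \right)} = 0$
$L{\left(W,P \right)} = \frac{2 W}{3}$ ($L{\left(W,P \right)} = \frac{2 \cdot 1 W}{3} = \frac{2 W}{3}$)
$O = 410$ ($O = 2 \cdot 205 = 410$)
$R{\left(T \right)} = 3 - \left(5 + T\right)^{2}$
$\sqrt{O + R{\left(L{\left(6,k{\left(-1 \right)} \right)} \right)}} + 0 \left(1 - 4\right) = \sqrt{410 + \left(3 - \left(5 + \frac{2}{3} \cdot 6\right)^{2}\right)} + 0 \left(1 - 4\right) = \sqrt{410 + \left(3 - \left(5 + 4\right)^{2}\right)} + 0 \left(-3\right) = \sqrt{410 + \left(3 - 9^{2}\right)} + 0 = \sqrt{410 + \left(3 - 81\right)} + 0 = \sqrt{410 - 78} + 0 = \sqrt{332} + 0 = 2 \sqrt{83} + 0 = 2 \sqrt{83}$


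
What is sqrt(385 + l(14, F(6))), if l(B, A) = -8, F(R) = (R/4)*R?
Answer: sqrt(377) ≈ 19.416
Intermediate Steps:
F(R) = R**2/4 (F(R) = (R*(1/4))*R = (R/4)*R = R**2/4)
sqrt(385 + l(14, F(6))) = sqrt(385 - 8) = sqrt(377)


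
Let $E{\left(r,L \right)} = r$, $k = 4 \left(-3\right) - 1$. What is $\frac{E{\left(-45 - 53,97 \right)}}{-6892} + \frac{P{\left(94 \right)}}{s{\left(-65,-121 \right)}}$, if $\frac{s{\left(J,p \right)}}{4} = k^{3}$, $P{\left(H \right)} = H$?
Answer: $\frac{13336}{3785431} \approx 0.003523$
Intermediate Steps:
$k = -13$ ($k = -12 - 1 = -13$)
$s{\left(J,p \right)} = -8788$ ($s{\left(J,p \right)} = 4 \left(-13\right)^{3} = 4 \left(-2197\right) = -8788$)
$\frac{E{\left(-45 - 53,97 \right)}}{-6892} + \frac{P{\left(94 \right)}}{s{\left(-65,-121 \right)}} = \frac{-45 - 53}{-6892} + \frac{94}{-8788} = \left(-45 - 53\right) \left(- \frac{1}{6892}\right) + 94 \left(- \frac{1}{8788}\right) = \left(-98\right) \left(- \frac{1}{6892}\right) - \frac{47}{4394} = \frac{49}{3446} - \frac{47}{4394} = \frac{13336}{3785431}$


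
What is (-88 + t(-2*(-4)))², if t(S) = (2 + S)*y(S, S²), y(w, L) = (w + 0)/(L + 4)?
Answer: 2178576/289 ≈ 7538.3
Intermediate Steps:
y(w, L) = w/(4 + L)
t(S) = S*(2 + S)/(4 + S²) (t(S) = (2 + S)*(S/(4 + S²)) = S*(2 + S)/(4 + S²))
(-88 + t(-2*(-4)))² = (-88 + (-2*(-4))*(2 - 2*(-4))/(4 + (-2*(-4))²))² = (-88 + 8*(2 + 8)/(4 + 8²))² = (-88 + 8*10/(4 + 64))² = (-88 + 8*10/68)² = (-88 + 8*(1/68)*10)² = (-88 + 20/17)² = (-1476/17)² = 2178576/289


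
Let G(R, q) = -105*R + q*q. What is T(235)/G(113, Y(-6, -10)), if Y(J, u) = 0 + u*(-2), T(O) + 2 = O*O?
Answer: -55223/11465 ≈ -4.8167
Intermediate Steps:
T(O) = -2 + O² (T(O) = -2 + O*O = -2 + O²)
Y(J, u) = -2*u (Y(J, u) = 0 - 2*u = -2*u)
G(R, q) = q² - 105*R (G(R, q) = -105*R + q² = q² - 105*R)
T(235)/G(113, Y(-6, -10)) = (-2 + 235²)/((-2*(-10))² - 105*113) = (-2 + 55225)/(20² - 11865) = 55223/(400 - 11865) = 55223/(-11465) = 55223*(-1/11465) = -55223/11465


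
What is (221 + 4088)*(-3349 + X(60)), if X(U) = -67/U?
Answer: -866139163/60 ≈ -1.4436e+7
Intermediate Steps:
(221 + 4088)*(-3349 + X(60)) = (221 + 4088)*(-3349 - 67/60) = 4309*(-3349 - 67*1/60) = 4309*(-3349 - 67/60) = 4309*(-201007/60) = -866139163/60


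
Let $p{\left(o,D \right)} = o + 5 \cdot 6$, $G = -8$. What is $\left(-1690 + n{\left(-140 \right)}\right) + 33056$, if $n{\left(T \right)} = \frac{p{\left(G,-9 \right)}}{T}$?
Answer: $\frac{2195609}{70} \approx 31366.0$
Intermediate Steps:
$p{\left(o,D \right)} = 30 + o$ ($p{\left(o,D \right)} = o + 30 = 30 + o$)
$n{\left(T \right)} = \frac{22}{T}$ ($n{\left(T \right)} = \frac{30 - 8}{T} = \frac{22}{T}$)
$\left(-1690 + n{\left(-140 \right)}\right) + 33056 = \left(-1690 + \frac{22}{-140}\right) + 33056 = \left(-1690 + 22 \left(- \frac{1}{140}\right)\right) + 33056 = \left(-1690 - \frac{11}{70}\right) + 33056 = - \frac{118311}{70} + 33056 = \frac{2195609}{70}$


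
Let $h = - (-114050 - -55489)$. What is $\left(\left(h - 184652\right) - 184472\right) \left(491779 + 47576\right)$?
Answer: $-167503706865$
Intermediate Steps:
$h = 58561$ ($h = - (-114050 + 55489) = \left(-1\right) \left(-58561\right) = 58561$)
$\left(\left(h - 184652\right) - 184472\right) \left(491779 + 47576\right) = \left(\left(58561 - 184652\right) - 184472\right) \left(491779 + 47576\right) = \left(-126091 - 184472\right) 539355 = \left(-310563\right) 539355 = -167503706865$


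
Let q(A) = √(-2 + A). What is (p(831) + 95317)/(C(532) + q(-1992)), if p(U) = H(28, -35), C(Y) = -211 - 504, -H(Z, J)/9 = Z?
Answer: -67971475/513219 - 95065*I*√1994/513219 ≈ -132.44 - 8.2714*I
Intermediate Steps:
H(Z, J) = -9*Z
C(Y) = -715
p(U) = -252 (p(U) = -9*28 = -252)
(p(831) + 95317)/(C(532) + q(-1992)) = (-252 + 95317)/(-715 + √(-2 - 1992)) = 95065/(-715 + √(-1994)) = 95065/(-715 + I*√1994)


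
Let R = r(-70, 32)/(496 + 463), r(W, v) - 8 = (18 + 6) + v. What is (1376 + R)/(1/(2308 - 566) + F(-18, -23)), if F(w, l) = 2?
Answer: 2298826816/3342115 ≈ 687.84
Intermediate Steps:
r(W, v) = 32 + v (r(W, v) = 8 + ((18 + 6) + v) = 8 + (24 + v) = 32 + v)
R = 64/959 (R = (32 + 32)/(496 + 463) = 64/959 ≈ 0.066736)
(1376 + R)/(1/(2308 - 566) + F(-18, -23)) = (1376 + 64/959)/(1/(2308 - 566) + 2) = 1319648/(959*(1/1742 + 2)) = 1319648/(959*(3485/1742)) = (1319648/959)*(1742/3485) = 2298826816/3342115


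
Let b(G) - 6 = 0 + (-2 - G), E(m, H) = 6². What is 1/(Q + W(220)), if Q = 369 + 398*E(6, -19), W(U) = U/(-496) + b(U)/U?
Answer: 6820/100223819 ≈ 6.8048e-5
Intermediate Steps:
E(m, H) = 36
b(G) = 4 - G (b(G) = 6 + (0 + (-2 - G)) = 6 + (-2 - G) = 4 - G)
W(U) = -U/496 + (4 - U)/U (W(U) = U/(-496) + (4 - U)/U = U*(-1/496) + (4 - U)/U = -U/496 + (4 - U)/U)
Q = 14697 (Q = 369 + 398*36 = 369 + 14328 = 14697)
1/(Q + W(220)) = 1/(14697 + (-1 + 4/220 - 1/496*220)) = 1/(14697 + (-1 + 4*(1/220) - 55/124)) = 1/(14697 + (-1 + 1/55 - 55/124)) = 1/(14697 - 9721/6820) = 1/(100223819/6820) = 6820/100223819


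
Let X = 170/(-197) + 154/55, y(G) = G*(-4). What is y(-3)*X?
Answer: 22896/985 ≈ 23.245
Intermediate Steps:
y(G) = -4*G
X = 1908/985 (X = 170*(-1/197) + 154*(1/55) = -170/197 + 14/5 = 1908/985 ≈ 1.9371)
y(-3)*X = -4*(-3)*(1908/985) = 12*(1908/985) = 22896/985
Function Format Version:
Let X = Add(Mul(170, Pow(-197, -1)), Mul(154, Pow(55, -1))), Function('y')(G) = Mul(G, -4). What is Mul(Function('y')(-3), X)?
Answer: Rational(22896, 985) ≈ 23.245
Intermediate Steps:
Function('y')(G) = Mul(-4, G)
X = Rational(1908, 985) (X = Add(Mul(170, Rational(-1, 197)), Mul(154, Rational(1, 55))) = Add(Rational(-170, 197), Rational(14, 5)) = Rational(1908, 985) ≈ 1.9371)
Mul(Function('y')(-3), X) = Mul(Mul(-4, -3), Rational(1908, 985)) = Mul(12, Rational(1908, 985)) = Rational(22896, 985)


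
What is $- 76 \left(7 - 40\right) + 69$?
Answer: $2577$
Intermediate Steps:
$- 76 \left(7 - 40\right) + 69 = \left(-76\right) \left(-33\right) + 69 = 2508 + 69 = 2577$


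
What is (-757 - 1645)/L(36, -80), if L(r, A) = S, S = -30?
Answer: 1201/15 ≈ 80.067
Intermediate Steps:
L(r, A) = -30
(-757 - 1645)/L(36, -80) = (-757 - 1645)/(-30) = -2402*(-1/30) = 1201/15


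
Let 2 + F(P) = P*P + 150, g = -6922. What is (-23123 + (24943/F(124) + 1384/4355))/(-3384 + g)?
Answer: 1563147011479/696757948120 ≈ 2.2435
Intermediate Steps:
F(P) = 148 + P**2 (F(P) = -2 + (P*P + 150) = -2 + (P**2 + 150) = -2 + (150 + P**2) = 148 + P**2)
(-23123 + (24943/F(124) + 1384/4355))/(-3384 + g) = (-23123 + (24943/(148 + 124**2) + 1384/4355))/(-3384 - 6922) = (-23123 + (24943/(148 + 15376) + 1384*(1/4355)))/(-10306) = (-23123 + (24943/15524 + 1384/4355))*(-1/10306) = (-23123 + 130111981/67607020)*(-1/10306) = -1563147011479/67607020*(-1/10306) = 1563147011479/696757948120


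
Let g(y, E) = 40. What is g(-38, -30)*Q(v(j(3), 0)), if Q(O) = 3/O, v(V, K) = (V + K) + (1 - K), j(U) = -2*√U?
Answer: -120/11 - 240*√3/11 ≈ -48.699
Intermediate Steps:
v(V, K) = 1 + V (v(V, K) = (K + V) + (1 - K) = 1 + V)
g(-38, -30)*Q(v(j(3), 0)) = 40*(3/(1 - 2*√3)) = 120/(1 - 2*√3)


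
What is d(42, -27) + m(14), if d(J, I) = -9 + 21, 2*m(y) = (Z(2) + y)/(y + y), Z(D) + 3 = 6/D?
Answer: 49/4 ≈ 12.250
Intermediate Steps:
Z(D) = -3 + 6/D
m(y) = ¼ (m(y) = (((-3 + 6/2) + y)/(y + y))/2 = (((-3 + 6*(½)) + y)/((2*y)))/2 = (((-3 + 3) + y)*(1/(2*y)))/2 = ((0 + y)*(1/(2*y)))/2 = (y*(1/(2*y)))/2 = (½)*(½) = ¼)
d(J, I) = 12
d(42, -27) + m(14) = 12 + ¼ = 49/4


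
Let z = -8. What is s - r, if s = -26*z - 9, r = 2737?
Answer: -2538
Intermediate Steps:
s = 199 (s = -26*(-8) - 9 = 208 - 9 = 199)
s - r = 199 - 1*2737 = 199 - 2737 = -2538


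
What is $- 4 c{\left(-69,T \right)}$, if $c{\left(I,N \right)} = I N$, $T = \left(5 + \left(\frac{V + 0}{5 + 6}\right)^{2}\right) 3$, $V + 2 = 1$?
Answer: $\frac{501768}{121} \approx 4146.8$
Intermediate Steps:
$V = -1$ ($V = -2 + 1 = -1$)
$T = \frac{1818}{121}$ ($T = \left(5 + \left(\frac{-1 + 0}{5 + 6}\right)^{2}\right) 3 = \left(5 + \left(- \frac{1}{11}\right)^{2}\right) 3 = \left(5 + \frac{1}{121}\right) 3 = \frac{606}{121} \cdot 3 = \frac{1818}{121} \approx 15.025$)
$- 4 c{\left(-69,T \right)} = - 4 \left(\left(-69\right) \frac{1818}{121}\right) = \left(-4\right) \left(- \frac{125442}{121}\right) = \frac{501768}{121}$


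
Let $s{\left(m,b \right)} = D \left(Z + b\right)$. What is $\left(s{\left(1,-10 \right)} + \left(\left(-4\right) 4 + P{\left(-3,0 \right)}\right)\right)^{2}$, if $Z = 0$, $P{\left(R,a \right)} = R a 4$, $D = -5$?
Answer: $1156$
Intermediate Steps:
$P{\left(R,a \right)} = 4 R a$
$s{\left(m,b \right)} = - 5 b$ ($s{\left(m,b \right)} = - 5 \left(0 + b\right) = - 5 b$)
$\left(s{\left(1,-10 \right)} + \left(\left(-4\right) 4 + P{\left(-3,0 \right)}\right)\right)^{2} = \left(\left(-5\right) \left(-10\right) + \left(\left(-4\right) 4 + 4 \left(-3\right) 0\right)\right)^{2} = \left(50 + \left(-16 + 0\right)\right)^{2} = \left(50 - 16\right)^{2} = 34^{2} = 1156$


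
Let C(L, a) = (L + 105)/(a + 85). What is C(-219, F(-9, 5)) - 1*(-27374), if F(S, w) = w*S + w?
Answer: 410572/15 ≈ 27371.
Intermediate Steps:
F(S, w) = w + S*w (F(S, w) = S*w + w = w + S*w)
C(L, a) = (105 + L)/(85 + a)
C(-219, F(-9, 5)) - 1*(-27374) = (105 - 219)/(85 + 5*(1 - 9)) - 1*(-27374) = -114/(85 + 5*(-8)) + 27374 = -114/(85 - 40) + 27374 = -114/45 + 27374 = (1/45)*(-114) + 27374 = -38/15 + 27374 = 410572/15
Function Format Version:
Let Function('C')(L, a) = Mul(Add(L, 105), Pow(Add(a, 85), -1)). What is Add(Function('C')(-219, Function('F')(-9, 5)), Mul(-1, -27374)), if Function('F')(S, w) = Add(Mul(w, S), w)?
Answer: Rational(410572, 15) ≈ 27371.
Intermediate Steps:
Function('F')(S, w) = Add(w, Mul(S, w)) (Function('F')(S, w) = Add(Mul(S, w), w) = Add(w, Mul(S, w)))
Function('C')(L, a) = Mul(Pow(Add(85, a), -1), Add(105, L)) (Function('C')(L, a) = Mul(Add(105, L), Pow(Add(85, a), -1)) = Mul(Pow(Add(85, a), -1), Add(105, L)))
Add(Function('C')(-219, Function('F')(-9, 5)), Mul(-1, -27374)) = Add(Mul(Pow(Add(85, Mul(5, Add(1, -9))), -1), Add(105, -219)), Mul(-1, -27374)) = Add(Mul(Pow(Add(85, Mul(5, -8)), -1), -114), 27374) = Add(Mul(Pow(Add(85, -40), -1), -114), 27374) = Add(Mul(Pow(45, -1), -114), 27374) = Add(Mul(Rational(1, 45), -114), 27374) = Add(Rational(-38, 15), 27374) = Rational(410572, 15)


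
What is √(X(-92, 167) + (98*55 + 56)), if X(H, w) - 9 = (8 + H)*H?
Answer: √13183 ≈ 114.82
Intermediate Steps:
X(H, w) = 9 + H*(8 + H) (X(H, w) = 9 + (8 + H)*H = 9 + H*(8 + H))
√(X(-92, 167) + (98*55 + 56)) = √((9 + (-92)² + 8*(-92)) + (98*55 + 56)) = √((9 + 8464 - 736) + (5390 + 56)) = √(7737 + 5446) = √13183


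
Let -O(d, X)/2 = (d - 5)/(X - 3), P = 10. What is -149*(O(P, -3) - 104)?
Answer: 45743/3 ≈ 15248.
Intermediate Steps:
O(d, X) = -2*(-5 + d)/(-3 + X) (O(d, X) = -2*(d - 5)/(X - 3) = -2*(-5 + d)/(-3 + X))
-149*(O(P, -3) - 104) = -149*(2*(5 - 1*10)/(-3 - 3) - 104) = -149*(2*(5 - 10)/(-6) - 104) = -149*(2*(-⅙)*(-5) - 104) = -149*(5/3 - 104) = -149*(-307/3) = 45743/3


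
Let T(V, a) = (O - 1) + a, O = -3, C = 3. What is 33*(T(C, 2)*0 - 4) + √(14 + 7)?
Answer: -132 + √21 ≈ -127.42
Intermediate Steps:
T(V, a) = -4 + a (T(V, a) = (-3 - 1) + a = -4 + a)
33*(T(C, 2)*0 - 4) + √(14 + 7) = 33*((-4 + 2)*0 - 4) + √(14 + 7) = 33*(-2*0 - 4) + √21 = 33*(0 - 4) + √21 = 33*(-4) + √21 = -132 + √21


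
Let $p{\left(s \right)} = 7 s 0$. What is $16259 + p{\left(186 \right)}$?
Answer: $16259$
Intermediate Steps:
$p{\left(s \right)} = 0$
$16259 + p{\left(186 \right)} = 16259 + 0 = 16259$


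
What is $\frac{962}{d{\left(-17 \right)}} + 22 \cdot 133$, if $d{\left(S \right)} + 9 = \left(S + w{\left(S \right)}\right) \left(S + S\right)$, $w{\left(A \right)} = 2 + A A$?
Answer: $\frac{27283988}{9325} \approx 2925.9$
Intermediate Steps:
$w{\left(A \right)} = 2 + A^{2}$
$d{\left(S \right)} = -9 + 2 S \left(2 + S + S^{2}\right)$ ($d{\left(S \right)} = -9 + \left(S + \left(2 + S^{2}\right)\right) \left(S + S\right) = -9 + \left(2 + S + S^{2}\right) 2 S = -9 + 2 S \left(2 + S + S^{2}\right)$)
$\frac{962}{d{\left(-17 \right)}} + 22 \cdot 133 = \frac{962}{-9 + 2 \left(-17\right)^{2} + 2 \left(-17\right) \left(2 + \left(-17\right)^{2}\right)} + 22 \cdot 133 = \frac{962}{-9 + 2 \cdot 289 + 2 \left(-17\right) \left(2 + 289\right)} + 2926 = \frac{962}{-9 + 578 + 2 \left(-17\right) 291} + 2926 = \frac{962}{-9 + 578 - 9894} + 2926 = \frac{962}{-9325} + 2926 = 962 \left(- \frac{1}{9325}\right) + 2926 = - \frac{962}{9325} + 2926 = \frac{27283988}{9325}$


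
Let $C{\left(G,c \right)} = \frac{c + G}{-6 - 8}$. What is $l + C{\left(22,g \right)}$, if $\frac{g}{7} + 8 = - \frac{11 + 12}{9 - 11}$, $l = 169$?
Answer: $\frac{4639}{28} \approx 165.68$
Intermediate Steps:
$g = \frac{49}{2}$ ($g = -56 + 7 \left(- \frac{11 + 12}{9 - 11}\right) = -56 + 7 \left(- \frac{23}{-2}\right) = -56 + 7 \left(- \frac{23 \left(-1\right)}{2}\right) = -56 + 7 \left(\left(-1\right) \left(- \frac{23}{2}\right)\right) = -56 + 7 \cdot \frac{23}{2} = -56 + \frac{161}{2} = \frac{49}{2} \approx 24.5$)
$C{\left(G,c \right)} = - \frac{G}{14} - \frac{c}{14}$ ($C{\left(G,c \right)} = \frac{G + c}{-14} = \left(G + c\right) \left(- \frac{1}{14}\right) = - \frac{G}{14} - \frac{c}{14}$)
$l + C{\left(22,g \right)} = 169 - \frac{93}{28} = \frac{4639}{28}$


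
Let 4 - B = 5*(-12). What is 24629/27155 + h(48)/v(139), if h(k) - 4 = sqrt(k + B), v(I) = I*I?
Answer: 475965529/524661755 + 4*sqrt(7)/19321 ≈ 0.90773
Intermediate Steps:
B = 64 (B = 4 - 5*(-12) = 4 - 1*(-60) = 4 + 60 = 64)
v(I) = I**2
h(k) = 4 + sqrt(64 + k) (h(k) = 4 + sqrt(k + 64) = 4 + sqrt(64 + k))
24629/27155 + h(48)/v(139) = 24629/27155 + (4 + sqrt(64 + 48))/(139**2) = 24629*(1/27155) + (4 + sqrt(112))/19321 = 24629/27155 + (4 + 4*sqrt(7))*(1/19321) = 24629/27155 + (4/19321 + 4*sqrt(7)/19321) = 475965529/524661755 + 4*sqrt(7)/19321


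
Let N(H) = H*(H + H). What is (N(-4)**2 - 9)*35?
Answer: 35525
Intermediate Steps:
N(H) = 2*H**2 (N(H) = H*(2*H) = 2*H**2)
(N(-4)**2 - 9)*35 = ((2*(-4)**2)**2 - 9)*35 = ((2*16)**2 - 9)*35 = (32**2 - 9)*35 = (1024 - 9)*35 = 1015*35 = 35525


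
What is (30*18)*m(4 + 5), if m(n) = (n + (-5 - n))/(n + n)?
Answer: -150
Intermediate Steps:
m(n) = -5/(2*n) (m(n) = -5*1/(2*n) = -5/(2*n))
(30*18)*m(4 + 5) = (30*18)*(-5/(2*(4 + 5))) = 540*(-5/2/9) = 540*(-5/2*⅑) = 540*(-5/18) = -150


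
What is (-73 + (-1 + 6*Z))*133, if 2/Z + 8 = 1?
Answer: -10070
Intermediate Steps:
Z = -2/7 (Z = 2/(-8 + 1) = 2/(-7) = 2*(-1/7) = -2/7 ≈ -0.28571)
(-73 + (-1 + 6*Z))*133 = (-73 + (-1 + 6*(-2/7)))*133 = (-73 + (-1 - 12/7))*133 = (-73 - 19/7)*133 = -530/7*133 = -10070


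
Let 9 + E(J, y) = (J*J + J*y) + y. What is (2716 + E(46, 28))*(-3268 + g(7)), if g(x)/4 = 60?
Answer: -18588892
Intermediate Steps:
g(x) = 240 (g(x) = 4*60 = 240)
E(J, y) = -9 + y + J**2 + J*y (E(J, y) = -9 + ((J*J + J*y) + y) = -9 + ((J**2 + J*y) + y) = -9 + (y + J**2 + J*y) = -9 + y + J**2 + J*y)
(2716 + E(46, 28))*(-3268 + g(7)) = (2716 + (-9 + 28 + 46**2 + 46*28))*(-3268 + 240) = (2716 + (-9 + 28 + 2116 + 1288))*(-3028) = (2716 + 3423)*(-3028) = 6139*(-3028) = -18588892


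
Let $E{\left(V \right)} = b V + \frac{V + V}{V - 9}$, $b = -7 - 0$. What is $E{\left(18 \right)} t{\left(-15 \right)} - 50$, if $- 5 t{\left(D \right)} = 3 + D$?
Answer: $- \frac{1714}{5} \approx -342.8$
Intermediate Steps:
$t{\left(D \right)} = - \frac{3}{5} - \frac{D}{5}$ ($t{\left(D \right)} = - \frac{3 + D}{5} = - \frac{3}{5} - \frac{D}{5}$)
$b = -7$ ($b = -7 + 0 = -7$)
$E{\left(V \right)} = - 7 V + \frac{2 V}{-9 + V}$ ($E{\left(V \right)} = - 7 V + \frac{V + V}{V - 9} = - 7 V + \frac{2 V}{-9 + V}$)
$E{\left(18 \right)} t{\left(-15 \right)} - 50 = \frac{18 \left(65 - 126\right)}{-9 + 18} \left(- \frac{3}{5} - -3\right) - 50 = \frac{18 \left(65 - 126\right)}{9} \left(- \frac{3}{5} + 3\right) - 50 = 18 \cdot \frac{1}{9} \left(-61\right) \frac{12}{5} - 50 = \left(-122\right) \frac{12}{5} - 50 = - \frac{1464}{5} - 50 = - \frac{1714}{5}$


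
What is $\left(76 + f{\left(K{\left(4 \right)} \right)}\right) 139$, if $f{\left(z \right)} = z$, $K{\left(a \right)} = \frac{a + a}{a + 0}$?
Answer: $10842$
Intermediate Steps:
$K{\left(a \right)} = 2$ ($K{\left(a \right)} = \frac{2 a}{a} = 2$)
$\left(76 + f{\left(K{\left(4 \right)} \right)}\right) 139 = \left(76 + 2\right) 139 = 78 \cdot 139 = 10842$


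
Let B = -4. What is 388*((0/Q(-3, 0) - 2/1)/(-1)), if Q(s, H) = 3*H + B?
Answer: 776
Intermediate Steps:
Q(s, H) = -4 + 3*H (Q(s, H) = 3*H - 4 = -4 + 3*H)
388*((0/Q(-3, 0) - 2/1)/(-1)) = 388*((0/(-4 + 3*0) - 2/1)/(-1)) = 388*((0/(-4 + 0) - 2*1)*(-1)) = 388*((0/(-4) - 2)*(-1)) = 388*((0*(-1/4) - 2)*(-1)) = 388*((0 - 2)*(-1)) = 388*(-2*(-1)) = 388*2 = 776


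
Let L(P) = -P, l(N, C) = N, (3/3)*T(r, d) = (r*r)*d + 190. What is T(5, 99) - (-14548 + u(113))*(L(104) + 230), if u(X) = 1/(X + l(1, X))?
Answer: 34878526/19 ≈ 1.8357e+6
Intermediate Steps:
T(r, d) = 190 + d*r² (T(r, d) = (r*r)*d + 190 = r²*d + 190 = d*r² + 190 = 190 + d*r²)
u(X) = 1/(1 + X) (u(X) = 1/(X + 1) = 1/(1 + X))
T(5, 99) - (-14548 + u(113))*(L(104) + 230) = (190 + 99*5²) - (-14548 + 1/(1 + 113))*(-1*104 + 230) = (190 + 99*25) - (-14548 + 1/114)*(-104 + 230) = (190 + 2475) - (-14548 + 1/114)*126 = 2665 - (-1658471)*126/114 = 2665 - 1*(-34827891/19) = 2665 + 34827891/19 = 34878526/19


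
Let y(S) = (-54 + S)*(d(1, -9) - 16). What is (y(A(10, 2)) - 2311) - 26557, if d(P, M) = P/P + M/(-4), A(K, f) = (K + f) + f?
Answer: -28358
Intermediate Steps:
A(K, f) = K + 2*f
d(P, M) = 1 - M/4 (d(P, M) = 1 + M*(-¼) = 1 - M/4)
y(S) = 1377/2 - 51*S/4 (y(S) = (-54 + S)*((1 - ¼*(-9)) - 16) = (-54 + S)*((1 + 9/4) - 16) = (-54 + S)*(13/4 - 16) = (-54 + S)*(-51/4) = 1377/2 - 51*S/4)
(y(A(10, 2)) - 2311) - 26557 = ((1377/2 - 51*(10 + 2*2)/4) - 2311) - 26557 = ((1377/2 - 51*(10 + 4)/4) - 2311) - 26557 = ((1377/2 - 51/4*14) - 2311) - 26557 = ((1377/2 - 357/2) - 2311) - 26557 = (510 - 2311) - 26557 = -1801 - 26557 = -28358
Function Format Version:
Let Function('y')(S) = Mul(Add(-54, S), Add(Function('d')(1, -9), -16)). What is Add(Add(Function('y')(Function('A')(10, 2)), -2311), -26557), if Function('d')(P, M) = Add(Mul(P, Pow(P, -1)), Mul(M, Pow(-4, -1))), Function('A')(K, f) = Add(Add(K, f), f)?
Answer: -28358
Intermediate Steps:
Function('A')(K, f) = Add(K, Mul(2, f))
Function('d')(P, M) = Add(1, Mul(Rational(-1, 4), M)) (Function('d')(P, M) = Add(1, Mul(M, Rational(-1, 4))) = Add(1, Mul(Rational(-1, 4), M)))
Function('y')(S) = Add(Rational(1377, 2), Mul(Rational(-51, 4), S)) (Function('y')(S) = Mul(Add(-54, S), Add(Add(1, Mul(Rational(-1, 4), -9)), -16)) = Mul(Add(-54, S), Add(Add(1, Rational(9, 4)), -16)) = Mul(Add(-54, S), Add(Rational(13, 4), -16)) = Mul(Add(-54, S), Rational(-51, 4)) = Add(Rational(1377, 2), Mul(Rational(-51, 4), S)))
Add(Add(Function('y')(Function('A')(10, 2)), -2311), -26557) = Add(Add(Add(Rational(1377, 2), Mul(Rational(-51, 4), Add(10, Mul(2, 2)))), -2311), -26557) = Add(Add(Add(Rational(1377, 2), Mul(Rational(-51, 4), Add(10, 4))), -2311), -26557) = Add(Add(Add(Rational(1377, 2), Mul(Rational(-51, 4), 14)), -2311), -26557) = Add(Add(Add(Rational(1377, 2), Rational(-357, 2)), -2311), -26557) = Add(Add(510, -2311), -26557) = Add(-1801, -26557) = -28358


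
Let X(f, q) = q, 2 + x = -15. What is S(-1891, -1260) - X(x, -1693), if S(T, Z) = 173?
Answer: 1866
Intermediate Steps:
x = -17 (x = -2 - 15 = -17)
S(-1891, -1260) - X(x, -1693) = 173 - 1*(-1693) = 173 + 1693 = 1866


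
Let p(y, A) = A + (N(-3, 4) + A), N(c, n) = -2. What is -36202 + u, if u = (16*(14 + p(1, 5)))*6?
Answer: -34090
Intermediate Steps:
p(y, A) = -2 + 2*A (p(y, A) = A + (-2 + A) = -2 + 2*A)
u = 2112 (u = (16*(14 + (-2 + 2*5)))*6 = (16*(14 + (-2 + 10)))*6 = (16*(14 + 8))*6 = (16*22)*6 = 352*6 = 2112)
-36202 + u = -36202 + 2112 = -34090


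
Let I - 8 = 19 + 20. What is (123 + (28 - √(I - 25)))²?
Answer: (151 - √22)² ≈ 21407.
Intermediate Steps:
I = 47 (I = 8 + (19 + 20) = 8 + 39 = 47)
(123 + (28 - √(I - 25)))² = (123 + (28 - √(47 - 25)))² = (123 + (28 - √22))² = (151 - √22)²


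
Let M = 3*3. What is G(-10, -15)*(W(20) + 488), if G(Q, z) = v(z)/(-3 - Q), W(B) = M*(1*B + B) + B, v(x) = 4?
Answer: 496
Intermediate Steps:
M = 9
W(B) = 19*B (W(B) = 9*(1*B + B) + B = 9*(B + B) + B = 9*(2*B) + B = 18*B + B = 19*B)
G(Q, z) = 4/(-3 - Q)
G(-10, -15)*(W(20) + 488) = (-4/(3 - 10))*(19*20 + 488) = (-4/(-7))*(380 + 488) = -4*(-1/7)*868 = (4/7)*868 = 496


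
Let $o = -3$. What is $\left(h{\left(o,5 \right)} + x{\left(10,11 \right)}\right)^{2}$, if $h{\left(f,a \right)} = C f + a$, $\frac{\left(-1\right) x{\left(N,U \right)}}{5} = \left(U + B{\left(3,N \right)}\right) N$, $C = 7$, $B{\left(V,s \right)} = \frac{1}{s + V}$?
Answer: $\frac{54878464}{169} \approx 3.2472 \cdot 10^{5}$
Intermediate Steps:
$B{\left(V,s \right)} = \frac{1}{V + s}$
$x{\left(N,U \right)} = - 5 N \left(U + \frac{1}{3 + N}\right)$ ($x{\left(N,U \right)} = - 5 \left(U + \frac{1}{3 + N}\right) N = - 5 N \left(U + \frac{1}{3 + N}\right)$)
$h{\left(f,a \right)} = a + 7 f$ ($h{\left(f,a \right)} = 7 f + a = a + 7 f$)
$\left(h{\left(o,5 \right)} + x{\left(10,11 \right)}\right)^{2} = \left(\left(5 + 7 \left(-3\right)\right) - \frac{50 \left(1 + 11 \left(3 + 10\right)\right)}{3 + 10}\right)^{2} = \left(\left(5 - 21\right) - \frac{50 \left(1 + 11 \cdot 13\right)}{13}\right)^{2} = \left(-16 - 50 \cdot \frac{1}{13} \left(1 + 143\right)\right)^{2} = \left(-16 - 50 \cdot \frac{1}{13} \cdot 144\right)^{2} = \left(-16 - \frac{7200}{13}\right)^{2} = \left(- \frac{7408}{13}\right)^{2} = \frac{54878464}{169}$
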